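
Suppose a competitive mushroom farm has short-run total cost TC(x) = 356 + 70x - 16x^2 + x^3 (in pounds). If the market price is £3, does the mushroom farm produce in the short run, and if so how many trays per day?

Variable cost is VC = 70x - 16x^2 + x^3, so AVC = VC/x = 70 - 16x + x^2 and MC = dTC/dx = 70 - 32x + 3x^2.
AVC is minimized where dAVC/dx = -16 + 2x = 0, at x = 8; min AVC = 70 - 16·8 + 8^2 = £6.
Since P = £3 < min AVC = £6, price fails to cover variable cost at any output.
Best response: produce nothing and absorb the £356 fixed cost.

Shut down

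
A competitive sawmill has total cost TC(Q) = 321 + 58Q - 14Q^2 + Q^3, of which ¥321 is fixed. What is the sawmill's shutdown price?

The shutdown price is the minimum of AVC. VC = 58Q - 14Q^2 + Q^3, so AVC = 58 - 14Q + Q^2.
At the minimum of AVC, MC = AVC. MC = 58 - 28Q + 3Q^2; setting MC = AVC gives 2Q^2 - 14Q = 0, so Q = 7. min AVC = 9.
So the shutdown price is ¥9.

¥9 per unit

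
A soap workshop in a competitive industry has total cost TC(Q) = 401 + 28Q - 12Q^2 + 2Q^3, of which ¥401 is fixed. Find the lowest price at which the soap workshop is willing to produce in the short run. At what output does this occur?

The firm shuts down when price falls below the minimum of average variable cost. AVC = VC/Q = 28 - 12Q + 2Q^2.
At the minimum of AVC, MC = AVC. MC = 28 - 24Q + 6Q^2; setting MC = AVC gives 4Q^2 - 12Q = 0, so Q = 3. min AVC = 10.
The firm shuts down for any P below ¥10.

¥10 per unit, at Q = 3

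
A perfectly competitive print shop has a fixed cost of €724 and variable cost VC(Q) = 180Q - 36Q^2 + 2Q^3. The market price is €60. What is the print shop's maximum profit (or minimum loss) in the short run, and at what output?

Profit = -€324 at Q = 10

AVC = 180 - 36Q + 2Q^2 has its minimum €18 at Q = 9; price €60 clears that bar, so the firm operates.
MC = 180 - 72Q + 6Q^2. Setting P = MC and taking the root on the rising branch gives Q* = 10.
TR = 60·10 = 600. TC = 724 + 200 = 924. Profit = 600 − 924 = -€324.
By producing, the firm covers all variable cost plus €400 of fixed cost; shutting down would lose the full €724.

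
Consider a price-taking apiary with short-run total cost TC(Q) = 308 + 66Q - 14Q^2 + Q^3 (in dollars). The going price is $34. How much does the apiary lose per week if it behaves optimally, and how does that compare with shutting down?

AVC = 66 - 14Q + Q^2; min AVC = $17 at Q = 7. Since P = $34 ≥ min AVC, the firm produces.
MC = 66 - 28Q + 3Q^2. Setting P = MC and taking the root on the rising branch gives Q* = 8.
TR = 34·8 = 272. TC = 308 + 144 = 452. Profit = 272 − 452 = -$180.
Shutting down would mean losing the fixed cost of $308, so operating at a loss of $180 is better by $128.

Profit = -$180 at Q = 8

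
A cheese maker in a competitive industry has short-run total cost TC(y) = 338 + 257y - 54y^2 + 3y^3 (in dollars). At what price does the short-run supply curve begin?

The firm shuts down when price falls below the minimum of average variable cost. AVC = VC/y = 257 - 54y + 3y^2.
dAVC/dy = -54 + 6y = 0 gives y = 9. min AVC = 257 - 54·9 + 3·9^2 = 14.
For P < $14 the firm produces nothing.

$14 per unit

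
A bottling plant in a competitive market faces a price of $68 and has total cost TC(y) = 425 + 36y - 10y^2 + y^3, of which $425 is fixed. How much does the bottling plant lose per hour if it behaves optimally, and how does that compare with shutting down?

Profit = -$41 at y = 8

AVC = 36 - 10y + y^2; min AVC = $11 at y = 5. Since P = $68 ≥ min AVC, the firm produces.
With MC = 36 - 20y + 3y^2, P = MC on the upward-sloping part at y* = 8.
TR = 68·8 = 544. TC = 425 + 160 = 585. Profit = 544 − 585 = -$41.
Shutting down would mean losing the fixed cost of $425, so operating at a loss of $41 is better by $384.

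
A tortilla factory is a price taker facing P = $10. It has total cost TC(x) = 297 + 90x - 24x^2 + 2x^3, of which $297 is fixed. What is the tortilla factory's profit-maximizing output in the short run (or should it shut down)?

Strip out fixed cost: VC = 90x - 24x^2 + 2x^3. Then AVC = 90 - 24x + 2x^2 and MC = 90 - 48x + 6x^2.
The AVC parabola has its vertex at x = 24/4 = 6, where AVC = 90 - 24·6 + 2·6^2 = $18.
With P < min AVC ($10 < $18), every unit sold adds to the loss.
Shutting down limits the loss to fixed cost, $297.

Shut down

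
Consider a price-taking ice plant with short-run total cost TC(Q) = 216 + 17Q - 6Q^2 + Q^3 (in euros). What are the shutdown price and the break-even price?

Shutdown price = €8; break-even price = €53

Shutdown price = min AVC. AVC = 17 - 6Q + Q^2, with vertex at Q = 3 and minimum €8.
ATC = 216/Q + 17 - 6Q + Q^2. Setting dATC/dQ = −216/Q^2 − 6 + 2Q = 0 gives Q = 6 (since 2·6^3 − 6·6^2 = 216).
min ATC = 216/6 + 17 − 6·6 + 6^2 = €53. That is the break-even price.
Between these two prices the firm operates at a loss; above €53 it earns a profit.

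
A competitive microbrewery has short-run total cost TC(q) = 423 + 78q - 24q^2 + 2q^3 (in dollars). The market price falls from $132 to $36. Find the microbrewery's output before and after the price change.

AVC = 78 - 24q + 2q^2, minimized at q = 6 where min AVC = $6. MC = 78 - 48q + 6q^2.
With P = $132 above the shutdown price, P = MC gives q = 9.
At P = $36 ≥ min AVC, set P = MC: q = 7. The firm stays open but cuts output.

Output falls from 9 to 7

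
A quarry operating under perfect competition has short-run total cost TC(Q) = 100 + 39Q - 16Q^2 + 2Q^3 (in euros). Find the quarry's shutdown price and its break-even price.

AVC = 39 - 16Q + 2Q^2; minimized at Q = 4, giving min AVC = €7. That is the shutdown price.
ATC = 100/Q + 39 - 16Q + 2Q^2. Setting dATC/dQ = −100/Q^2 − 16 + 4Q = 0 gives Q = 5 (since 4·5^3 − 16·5^2 = 100).
min ATC = 100/5 + 39 − 16·5 + 2·5^2 = €29. That is the break-even price.
Between these two prices the firm operates at a loss; above €29 it earns a profit.

Shutdown price = €7; break-even price = €29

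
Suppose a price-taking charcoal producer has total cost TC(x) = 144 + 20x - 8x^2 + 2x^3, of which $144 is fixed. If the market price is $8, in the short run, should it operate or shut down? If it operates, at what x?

From TC, MC = TC'(x) = 20 - 16x + 6x^2 and AVC = VC/x = 20 - 8x + 2x^2.
AVC is minimized where dAVC/dx = -8 + 4x = 0, at x = 2; min AVC = 20 - 8·2 + 2·2^2 = $12.
P = $8 lies below min AVC = $12; no output level covers variable cost.
Best response: produce nothing and absorb the $144 fixed cost.

Shut down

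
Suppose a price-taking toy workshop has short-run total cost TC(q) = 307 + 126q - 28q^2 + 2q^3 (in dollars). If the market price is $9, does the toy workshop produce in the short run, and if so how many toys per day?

Shut down

Strip out fixed cost: VC = 126q - 28q^2 + 2q^3. Then AVC = 126 - 28q + 2q^2 and MC = 126 - 56q + 6q^2.
AVC hits its minimum where MC = AVC, at q = 7, giving min AVC = 126 - 28·7 + 2·7^2 = $28.
Since P = $9 < min AVC = $28, price fails to cover variable cost at any output.
Shutting down limits the loss to fixed cost, $307.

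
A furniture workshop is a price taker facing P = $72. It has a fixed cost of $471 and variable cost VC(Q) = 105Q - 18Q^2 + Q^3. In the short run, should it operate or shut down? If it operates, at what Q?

From TC, MC = TC'(Q) = 105 - 36Q + 3Q^2 and AVC = VC/Q = 105 - 18Q + Q^2.
AVC is minimized where dAVC/dQ = -18 + 2Q = 0, at Q = 9; min AVC = 105 - 18·9 + 9^2 = $24.
P = $72 exceeds min AVC = $24, so the firm stays open.
Set P = MC: 72 = 105 - 36Q + 3Q^2 → 33 - 36Q + 3Q^2 = 0. The roots are Q = 1 and Q = 11; the profit-maximizing output is on the rising part of MC, so Q* = 11.
Check: AVC at Q = 11 is $28 ≤ P, so revenue covers variable cost.
Profit = P·Q − TC = 72·11 − 779 = $13.

Produce at Q = 11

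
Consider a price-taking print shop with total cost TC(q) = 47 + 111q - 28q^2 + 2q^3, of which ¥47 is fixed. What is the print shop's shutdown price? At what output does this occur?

The firm shuts down when price falls below the minimum of average variable cost. AVC = VC/q = 111 - 28q + 2q^2.
dAVC/dq = -28 + 4q = 0 gives q = 7. min AVC = 111 - 28·7 + 2·7^2 = 13.
For P < ¥13 the firm produces nothing.

¥13 per unit, at q = 7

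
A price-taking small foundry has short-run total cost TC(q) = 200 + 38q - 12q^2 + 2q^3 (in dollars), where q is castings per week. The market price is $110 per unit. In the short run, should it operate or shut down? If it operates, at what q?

Variable cost is VC = 38q - 12q^2 + 2q^3, so AVC = VC/q = 38 - 12q + 2q^2 and MC = dTC/dq = 38 - 24q + 6q^2.
The AVC parabola has its vertex at q = 12/4 = 3, where AVC = 38 - 12·3 + 2·3^2 = $20.
Because $110 ≥ $20, revenue can cover variable cost; the firm operates.
P = MC gives -72 - 24q + 6q^2 = 0, with roots -2 and 6. Take the larger (rising MC): q* = 6.
Check: AVC at q = 6 is $38 ≤ P, so revenue covers variable cost.
Profit = P·q − TC = 110·6 − 428 = $232.

Produce at q = 6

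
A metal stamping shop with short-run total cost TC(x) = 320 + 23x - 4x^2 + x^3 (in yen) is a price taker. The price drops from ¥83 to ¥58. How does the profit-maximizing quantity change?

Output falls from 6 to 5

MC = 23 - 8x + 3x^2; the shutdown threshold is min AVC = ¥19 (at x = 2).
At P = ¥83 ≥ min AVC, set P = MC on the rising branch: x = 6.
At P = ¥58 ≥ min AVC, set P = MC: x = 5. The firm stays open but cuts output.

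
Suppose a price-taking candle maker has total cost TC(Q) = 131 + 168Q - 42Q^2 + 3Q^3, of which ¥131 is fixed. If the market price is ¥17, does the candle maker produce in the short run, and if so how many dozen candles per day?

Variable cost is VC = 168Q - 42Q^2 + 3Q^3, so AVC = VC/Q = 168 - 42Q + 3Q^2 and MC = dTC/dQ = 168 - 84Q + 9Q^2.
AVC hits its minimum where MC = AVC, at Q = 7, giving min AVC = 168 - 42·7 + 3·7^2 = ¥21.
P = ¥17 lies below min AVC = ¥21; no output level covers variable cost.
The firm minimizes its loss by shutting down and losing only its fixed cost of ¥131.

Shut down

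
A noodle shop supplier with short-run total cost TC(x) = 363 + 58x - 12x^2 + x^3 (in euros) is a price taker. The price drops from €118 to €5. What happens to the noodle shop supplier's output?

AVC = 58 - 12x + x^2, minimized at x = 6 where min AVC = €22. MC = 58 - 24x + 3x^2.
With P = €118 above the shutdown price, P = MC gives x = 10.
At P = €5 < min AVC = €22, price no longer covers variable cost at any output, so the firm shuts down: x = 0.

Output falls from 10 to 0 (the firm shuts down)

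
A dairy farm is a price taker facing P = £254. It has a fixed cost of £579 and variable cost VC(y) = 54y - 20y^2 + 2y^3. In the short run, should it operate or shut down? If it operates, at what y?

Produce at y = 10

Strip out fixed cost: VC = 54y - 20y^2 + 2y^3. Then AVC = 54 - 20y + 2y^2 and MC = 54 - 40y + 6y^2.
The AVC parabola has its vertex at y = 20/4 = 5, where AVC = 54 - 20·5 + 2·5^2 = £4.
Since P = £254 ≥ min AVC = £4, price covers variable cost and the firm should produce.
Set P = MC: 254 = 54 - 40y + 6y^2 → -200 - 40y + 6y^2 = 0. The roots are y = -10/3 and y = 10; the profit-maximizing output is on the rising part of MC, so y* = 10.
Check: AVC at y = 10 is £54 ≤ P, so revenue covers variable cost.
Profit = P·y − TC = 254·10 − 1119 = £1421.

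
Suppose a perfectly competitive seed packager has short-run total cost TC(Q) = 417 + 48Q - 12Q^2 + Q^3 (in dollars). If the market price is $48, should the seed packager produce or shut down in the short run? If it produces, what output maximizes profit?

Produce at Q = 8

Variable cost is VC = 48Q - 12Q^2 + Q^3, so AVC = VC/Q = 48 - 12Q + Q^2 and MC = dTC/dQ = 48 - 24Q + 3Q^2.
AVC is minimized where dAVC/dQ = -12 + 2Q = 0, at Q = 6; min AVC = 48 - 12·6 + 6^2 = $12.
Because $48 ≥ $12, revenue can cover variable cost; the firm operates.
Set P = MC: 48 = 48 - 24Q + 3Q^2 → -24Q + 3Q^2 = 0. The roots are Q = 0 and Q = 8; the profit-maximizing output is on the rising part of MC, so Q* = 8.
Check: AVC at Q = 8 is $16 ≤ P, so revenue covers variable cost.
Profit = P·Q − TC = 48·8 − 545 = -$161, a loss, but smaller than the $417 fixed cost the firm would lose by shutting down.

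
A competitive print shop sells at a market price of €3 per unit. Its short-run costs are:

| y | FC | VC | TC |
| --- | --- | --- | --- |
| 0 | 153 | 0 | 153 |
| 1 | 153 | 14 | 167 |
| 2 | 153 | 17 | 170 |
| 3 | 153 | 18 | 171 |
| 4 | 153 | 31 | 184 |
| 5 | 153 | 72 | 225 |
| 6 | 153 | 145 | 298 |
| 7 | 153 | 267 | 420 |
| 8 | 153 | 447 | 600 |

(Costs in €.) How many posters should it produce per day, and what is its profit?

y = 0 (shut down); profit = -€153

Tabulate TR − TC: y=0: -153; y=1: -164; y=2: -164; y=3: -162; y=4: -172; y=5: -210; y=6: -280; y=7: -399; y=8: -576.
Profit is highest at y = 0. Equivalently, the lowest AVC in the table is 18/3 ≈ €6 at y = 3, and P = €3 falls below it — price never covers variable cost, so the firm shuts down and loses only its fixed cost.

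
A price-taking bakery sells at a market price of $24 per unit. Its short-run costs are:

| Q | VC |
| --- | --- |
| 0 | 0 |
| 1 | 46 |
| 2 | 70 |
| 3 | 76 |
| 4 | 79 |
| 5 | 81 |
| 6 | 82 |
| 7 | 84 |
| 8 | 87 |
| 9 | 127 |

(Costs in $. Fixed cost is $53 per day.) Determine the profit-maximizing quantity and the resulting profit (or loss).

Q = 8; profit = $52

Profit at each row (π = 24Q − TC): Q=0: -53; Q=1: -75; Q=2: -75; Q=3: -57; Q=4: -36; Q=5: -14; Q=6: 9; Q=7: 31; Q=8: 52; Q=9: 36.
Profit is maximized at Q = 8. AVC there is 87/8 = $10.88 ≤ P, so producing beats shutting down (which would give -$53).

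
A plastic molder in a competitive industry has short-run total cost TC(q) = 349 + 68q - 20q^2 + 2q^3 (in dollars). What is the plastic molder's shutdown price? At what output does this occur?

$18 per unit, at q = 5

The firm shuts down when price falls below the minimum of average variable cost. AVC = VC/q = 68 - 20q + 2q^2.
At the minimum of AVC, MC = AVC. MC = 68 - 40q + 6q^2; setting MC = AVC gives 4q^2 - 20q = 0, so q = 5. min AVC = 18.
For P < $18 the firm produces nothing.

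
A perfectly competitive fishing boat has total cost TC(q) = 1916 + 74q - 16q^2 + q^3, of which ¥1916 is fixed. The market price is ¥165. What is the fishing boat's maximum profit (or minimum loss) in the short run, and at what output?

Profit = -¥226 at q = 13

AVC = 74 - 16q + q^2 has its minimum ¥10 at q = 8; price ¥165 clears that bar, so the firm operates.
MC = 74 - 32q + 3q^2. Setting P = MC and taking the root on the rising branch gives q* = 13.
TR = 165·13 = 2145. TC = 1916 + 455 = 2371. Profit = 2145 − 2371 = -¥226.
That loss of ¥226 beats the ¥1916 the firm would lose by shutting down; producing recovers ¥1690 of fixed cost.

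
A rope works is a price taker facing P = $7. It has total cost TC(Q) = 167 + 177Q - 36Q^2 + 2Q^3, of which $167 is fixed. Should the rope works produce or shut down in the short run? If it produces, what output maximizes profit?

Shut down

From TC, MC = TC'(Q) = 177 - 72Q + 6Q^2 and AVC = VC/Q = 177 - 36Q + 2Q^2.
The AVC parabola has its vertex at Q = 36/4 = 9, where AVC = 177 - 36·9 + 2·9^2 = $15.
With P < min AVC ($7 < $15), every unit sold adds to the loss.
Shutting down limits the loss to fixed cost, $167.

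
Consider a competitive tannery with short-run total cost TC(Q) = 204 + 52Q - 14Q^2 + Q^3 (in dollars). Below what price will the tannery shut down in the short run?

$3 per unit

The firm shuts down when price falls below the minimum of average variable cost. AVC = VC/Q = 52 - 14Q + Q^2.
At the minimum of AVC, MC = AVC. MC = 52 - 28Q + 3Q^2; setting MC = AVC gives 2Q^2 - 14Q = 0, so Q = 7. min AVC = 3.
The firm shuts down for any P below $3.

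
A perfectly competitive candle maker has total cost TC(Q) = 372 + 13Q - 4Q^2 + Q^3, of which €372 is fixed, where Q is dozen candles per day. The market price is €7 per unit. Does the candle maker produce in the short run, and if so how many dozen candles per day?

Shut down

Variable cost is VC = 13Q - 4Q^2 + Q^3, so AVC = VC/Q = 13 - 4Q + Q^2 and MC = dTC/dQ = 13 - 8Q + 3Q^2.
AVC is minimized where dAVC/dQ = -4 + 2Q = 0, at Q = 2; min AVC = 13 - 4·2 + 2^2 = €9.
With P < min AVC (€7 < €9), every unit sold adds to the loss.
Shutting down limits the loss to fixed cost, €372.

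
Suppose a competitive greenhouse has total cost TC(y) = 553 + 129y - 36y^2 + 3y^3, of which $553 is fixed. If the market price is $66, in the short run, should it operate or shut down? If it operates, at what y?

Produce at y = 7

From TC, MC = TC'(y) = 129 - 72y + 9y^2 and AVC = VC/y = 129 - 36y + 3y^2.
The AVC parabola has its vertex at y = 36/6 = 6, where AVC = 129 - 36·6 + 3·6^2 = $21.
Because $66 ≥ $21, revenue can cover variable cost; the firm operates.
Set P = MC: 66 = 129 - 72y + 9y^2 → 63 - 72y + 9y^2 = 0. The roots are y = 1 and y = 7; the profit-maximizing output is on the rising part of MC, so y* = 7.
Check: AVC at y = 7 is $24 ≤ P, so revenue covers variable cost.
Profit = P·y − TC = 66·7 − 721 = -$259, a loss, but smaller than the $553 fixed cost the firm would lose by shutting down.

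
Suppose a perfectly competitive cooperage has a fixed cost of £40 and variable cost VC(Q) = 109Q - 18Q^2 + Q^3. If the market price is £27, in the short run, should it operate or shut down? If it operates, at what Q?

Shut down

Strip out fixed cost: VC = 109Q - 18Q^2 + Q^3. Then AVC = 109 - 18Q + Q^2 and MC = 109 - 36Q + 3Q^2.
AVC hits its minimum where MC = AVC, at Q = 9, giving min AVC = 109 - 18·9 + 9^2 = £28.
P = £27 lies below min AVC = £28; no output level covers variable cost.
Best response: produce nothing and absorb the £40 fixed cost.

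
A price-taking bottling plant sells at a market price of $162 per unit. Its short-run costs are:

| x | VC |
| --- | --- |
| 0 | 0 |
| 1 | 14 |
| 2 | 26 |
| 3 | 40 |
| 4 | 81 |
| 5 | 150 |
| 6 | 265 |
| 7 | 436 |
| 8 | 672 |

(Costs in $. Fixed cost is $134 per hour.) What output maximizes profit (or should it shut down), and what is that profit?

x = 6; profit = $573

Tabulate TR − TC: x=0: -134; x=1: 14; x=2: 164; x=3: 312; x=4: 433; x=5: 526; x=6: 573; x=7: 564; x=8: 490.
Profit is maximized at x = 6. AVC there is 265/6 = $44.17 ≤ P, so producing beats shutting down (which would give -$134).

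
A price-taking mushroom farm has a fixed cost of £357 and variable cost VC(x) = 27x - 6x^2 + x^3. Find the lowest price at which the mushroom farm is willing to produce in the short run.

£18 per unit

The shutdown price is the minimum of AVC. VC = 27x - 6x^2 + x^3, so AVC = 27 - 6x + x^2.
dAVC/dx = -6 + 2x = 0 gives x = 3. min AVC = 27 - 6·3 + 3^2 = 18.
So the shutdown price is £18.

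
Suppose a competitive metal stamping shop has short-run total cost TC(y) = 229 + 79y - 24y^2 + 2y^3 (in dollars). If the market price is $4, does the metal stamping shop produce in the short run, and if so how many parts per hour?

Shut down

Variable cost is VC = 79y - 24y^2 + 2y^3, so AVC = VC/y = 79 - 24y + 2y^2 and MC = dTC/dy = 79 - 48y + 6y^2.
AVC is minimized where dAVC/dy = -24 + 4y = 0, at y = 6; min AVC = 79 - 24·6 + 2·6^2 = $7.
P = $4 lies below min AVC = $7; no output level covers variable cost.
Best response: produce nothing and absorb the $229 fixed cost.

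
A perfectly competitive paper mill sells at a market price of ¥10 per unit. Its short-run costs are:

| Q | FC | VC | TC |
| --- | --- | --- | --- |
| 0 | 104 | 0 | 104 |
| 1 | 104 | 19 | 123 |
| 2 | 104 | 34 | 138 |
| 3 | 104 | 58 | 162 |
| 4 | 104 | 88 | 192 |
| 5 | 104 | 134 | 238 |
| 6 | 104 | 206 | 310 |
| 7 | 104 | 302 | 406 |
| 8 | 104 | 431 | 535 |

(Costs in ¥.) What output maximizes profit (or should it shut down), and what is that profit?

Tabulate TR − TC: Q=0: -104; Q=1: -113; Q=2: -118; Q=3: -132; Q=4: -152; Q=5: -188; Q=6: -250; Q=7: -336; Q=8: -455.
Profit is highest at Q = 0. Equivalently, the lowest AVC in the table is 34/2 ≈ ¥17 at Q = 2, and P = ¥10 falls below it — price never covers variable cost, so the firm shuts down and loses only its fixed cost.

Q = 0 (shut down); profit = -¥104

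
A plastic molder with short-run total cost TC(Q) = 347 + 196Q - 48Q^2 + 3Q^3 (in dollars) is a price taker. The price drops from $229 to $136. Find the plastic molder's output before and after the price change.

Output falls from 11 to 10

AVC = 196 - 48Q + 3Q^2, minimized at Q = 8 where min AVC = $4. MC = 196 - 96Q + 9Q^2.
With P = $229 above the shutdown price, P = MC gives Q = 11.
At P = $136 ≥ min AVC, set P = MC: Q = 10. The firm stays open but cuts output.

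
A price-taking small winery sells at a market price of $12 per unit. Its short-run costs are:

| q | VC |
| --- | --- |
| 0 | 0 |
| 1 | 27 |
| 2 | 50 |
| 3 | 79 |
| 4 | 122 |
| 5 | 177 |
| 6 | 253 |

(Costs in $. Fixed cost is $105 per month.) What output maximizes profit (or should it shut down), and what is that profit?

Compute π = P·q − TC at each output: q=0: -105; q=1: -120; q=2: -131; q=3: -148; q=4: -179; q=5: -222; q=6: -286.
Profit is highest at q = 0. Equivalently, the lowest AVC in the table is 50/2 ≈ $25 at q = 2, and P = $12 falls below it — price never covers variable cost, so the firm shuts down and loses only its fixed cost.

q = 0 (shut down); profit = -$105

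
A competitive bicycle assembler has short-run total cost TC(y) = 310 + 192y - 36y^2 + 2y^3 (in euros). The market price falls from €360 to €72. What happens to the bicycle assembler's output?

MC = 192 - 72y + 6y^2; the shutdown threshold is min AVC = €30 (at y = 9).
With P = €360 above the shutdown price, P = MC gives y = 14.
At P = €72 ≥ min AVC, set P = MC: y = 10. The firm stays open but cuts output.

Output falls from 14 to 10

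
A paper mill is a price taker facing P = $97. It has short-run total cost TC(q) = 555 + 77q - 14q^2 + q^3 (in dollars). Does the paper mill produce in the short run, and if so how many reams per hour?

Strip out fixed cost: VC = 77q - 14q^2 + q^3. Then AVC = 77 - 14q + q^2 and MC = 77 - 28q + 3q^2.
AVC hits its minimum where MC = AVC, at q = 7, giving min AVC = 77 - 14·7 + 7^2 = $28.
P = $97 exceeds min AVC = $28, so the firm stays open.
P = MC gives -20 - 28q + 3q^2 = 0, with roots -2/3 and 10. Take the larger (rising MC): q* = 10.
Check: AVC at q = 10 is $37 ≤ P, so revenue covers variable cost.
Profit = P·q − TC = 97·10 − 925 = $45.

Produce at q = 10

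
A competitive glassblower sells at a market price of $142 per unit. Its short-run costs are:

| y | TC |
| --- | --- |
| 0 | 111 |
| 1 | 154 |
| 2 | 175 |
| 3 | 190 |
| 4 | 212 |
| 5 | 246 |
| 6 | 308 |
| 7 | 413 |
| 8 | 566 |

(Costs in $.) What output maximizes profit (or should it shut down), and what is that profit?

y = 7; profit = $581

Profit at each row (π = 142y − TC): y=0: -111; y=1: -12; y=2: 109; y=3: 236; y=4: 356; y=5: 464; y=6: 544; y=7: 581; y=8: 570.
Profit is maximized at y = 7. AVC there is 302/7 = $43.14 ≤ P, so producing beats shutting down (which would give -$111).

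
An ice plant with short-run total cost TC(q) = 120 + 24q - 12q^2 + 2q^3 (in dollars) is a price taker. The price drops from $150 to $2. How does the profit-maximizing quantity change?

AVC = 24 - 12q + 2q^2, minimized at q = 3 where min AVC = $6. MC = 24 - 24q + 6q^2.
With P = $150 above the shutdown price, P = MC gives q = 7.
At P = $2 < min AVC = $6, price no longer covers variable cost at any output, so the firm shuts down: q = 0.

Output falls from 7 to 0 (the firm shuts down)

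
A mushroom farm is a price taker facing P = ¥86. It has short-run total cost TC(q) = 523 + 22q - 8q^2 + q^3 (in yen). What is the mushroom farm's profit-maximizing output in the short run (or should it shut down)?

Variable cost is VC = 22q - 8q^2 + q^3, so AVC = VC/q = 22 - 8q + q^2 and MC = dTC/dq = 22 - 16q + 3q^2.
AVC hits its minimum where MC = AVC, at q = 4, giving min AVC = 22 - 8·4 + 4^2 = ¥6.
P = ¥86 exceeds min AVC = ¥6, so the firm stays open.
Solving P = MC: -64 - 16q + 3q^2 = 0 ⇒ q = -8/3 or 8. On the upward-sloping branch, q* = 8.
Check: AVC at q = 8 is ¥22 ≤ P, so revenue covers variable cost.
Profit = P·q − TC = 86·8 − 699 = -¥11, a loss, but smaller than the ¥523 fixed cost the firm would lose by shutting down.

Produce at q = 8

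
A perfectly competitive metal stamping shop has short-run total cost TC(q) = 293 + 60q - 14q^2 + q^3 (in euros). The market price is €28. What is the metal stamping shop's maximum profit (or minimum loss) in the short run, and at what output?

Profit = -€165 at q = 8

AVC = 60 - 14q + q^2; min AVC = €11 at q = 7. Since P = €28 ≥ min AVC, the firm produces.
MC = 60 - 28q + 3q^2. Setting P = MC and taking the root on the rising branch gives q* = 8.
TR = 28·8 = 224. TC = 293 + 96 = 389. Profit = 224 − 389 = -€165.
By producing, the firm covers all variable cost plus €128 of fixed cost; shutting down would lose the full €293.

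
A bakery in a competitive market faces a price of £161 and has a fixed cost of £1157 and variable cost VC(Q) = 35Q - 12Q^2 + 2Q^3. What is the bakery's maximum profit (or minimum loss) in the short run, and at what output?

AVC = 35 - 12Q + 2Q^2 has its minimum £17 at Q = 3; price £161 clears that bar, so the firm operates.
With MC = 35 - 24Q + 6Q^2, P = MC on the upward-sloping part at Q* = 7.
TR = 161·7 = 1127. TC = 1157 + 343 = 1500. Profit = 1127 − 1500 = -£373.
That loss of £373 beats the £1157 the firm would lose by shutting down; producing recovers £784 of fixed cost.

Profit = -£373 at Q = 7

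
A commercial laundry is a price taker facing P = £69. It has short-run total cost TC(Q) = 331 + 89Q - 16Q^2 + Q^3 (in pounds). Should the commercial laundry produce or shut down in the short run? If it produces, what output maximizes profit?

From TC, MC = TC'(Q) = 89 - 32Q + 3Q^2 and AVC = VC/Q = 89 - 16Q + Q^2.
AVC is minimized where dAVC/dQ = -16 + 2Q = 0, at Q = 8; min AVC = 89 - 16·8 + 8^2 = £25.
P = £69 exceeds min AVC = £25, so the firm stays open.
Set P = MC: 69 = 89 - 32Q + 3Q^2 → 20 - 32Q + 3Q^2 = 0. The roots are Q = 2/3 and Q = 10; the profit-maximizing output is on the rising part of MC, so Q* = 10.
Check: AVC at Q = 10 is £29 ≤ P, so revenue covers variable cost.
Profit = P·Q − TC = 69·10 − 621 = £69.

Produce at Q = 10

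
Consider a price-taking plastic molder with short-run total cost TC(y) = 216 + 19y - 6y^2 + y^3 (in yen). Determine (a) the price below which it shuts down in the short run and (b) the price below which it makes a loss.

AVC = 19 - 6y + y^2; minimized at y = 3, giving min AVC = ¥10. That is the shutdown price.
ATC = 216/y + 19 - 6y + y^2. Setting dATC/dy = −216/y^2 − 6 + 2y = 0 gives y = 6 (since 2·6^3 − 6·6^2 = 216).
min ATC = 216/6 + 19 − 6·6 + 6^2 = ¥55. That is the break-even price.
For ¥10 ≤ P < ¥55 the firm produces at a loss; below ¥10 it shuts down.

Shutdown price = ¥10; break-even price = ¥55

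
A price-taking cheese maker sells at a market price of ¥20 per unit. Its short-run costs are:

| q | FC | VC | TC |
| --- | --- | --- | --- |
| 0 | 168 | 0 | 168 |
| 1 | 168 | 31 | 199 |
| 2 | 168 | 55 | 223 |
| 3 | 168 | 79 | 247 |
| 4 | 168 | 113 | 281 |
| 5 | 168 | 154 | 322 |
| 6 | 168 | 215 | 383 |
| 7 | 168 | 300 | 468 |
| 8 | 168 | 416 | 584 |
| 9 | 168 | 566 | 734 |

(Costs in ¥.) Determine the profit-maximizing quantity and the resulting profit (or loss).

q = 0 (shut down); profit = -¥168

Tabulate TR − TC: q=0: -168; q=1: -179; q=2: -183; q=3: -187; q=4: -201; q=5: -222; q=6: -263; q=7: -328; q=8: -424; q=9: -554.
Profit is highest at q = 0. Equivalently, the lowest AVC in the table is 79/3 ≈ ¥26.33 at q = 3, and P = ¥20 falls below it — price never covers variable cost, so the firm shuts down and loses only its fixed cost.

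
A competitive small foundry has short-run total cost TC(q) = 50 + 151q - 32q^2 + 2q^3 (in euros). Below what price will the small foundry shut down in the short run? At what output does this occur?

€23 per unit, at q = 8

Short-run supply begins at min AVC. From VC = 151q - 32q^2 + 2q^3, AVC = 151 - 32q + 2q^2.
At the minimum of AVC, MC = AVC. MC = 151 - 64q + 6q^2; setting MC = AVC gives 4q^2 - 32q = 0, so q = 8. min AVC = 23.
For P < €23 the firm produces nothing.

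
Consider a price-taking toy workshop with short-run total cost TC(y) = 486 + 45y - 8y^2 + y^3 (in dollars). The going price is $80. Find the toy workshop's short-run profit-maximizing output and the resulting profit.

Profit = -$192 at y = 7

AVC = 45 - 8y + y^2 has its minimum $29 at y = 4; price $80 clears that bar, so the firm operates.
With MC = 45 - 16y + 3y^2, P = MC on the upward-sloping part at y* = 7.
TR = 80·7 = 560. TC = 486 + 266 = 752. Profit = 560 − 752 = -$192.
That loss of $192 beats the $486 the firm would lose by shutting down; producing recovers $294 of fixed cost.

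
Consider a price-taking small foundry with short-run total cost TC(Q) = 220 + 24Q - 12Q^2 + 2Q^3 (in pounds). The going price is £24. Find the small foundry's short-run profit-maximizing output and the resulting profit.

Profit = -£156 at Q = 4

AVC = 24 - 12Q + 2Q^2; min AVC = £6 at Q = 3. Since P = £24 ≥ min AVC, the firm produces.
MC = 24 - 24Q + 6Q^2. Setting P = MC and taking the root on the rising branch gives Q* = 4.
TR = 24·4 = 96. TC = 220 + 32 = 252. Profit = 96 − 252 = -£156.
By producing, the firm covers all variable cost plus £64 of fixed cost; shutting down would lose the full £220.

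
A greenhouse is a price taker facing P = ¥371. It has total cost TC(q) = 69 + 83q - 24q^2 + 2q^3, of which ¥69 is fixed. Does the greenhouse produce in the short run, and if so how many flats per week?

Produce at q = 12

From TC, MC = TC'(q) = 83 - 48q + 6q^2 and AVC = VC/q = 83 - 24q + 2q^2.
AVC hits its minimum where MC = AVC, at q = 6, giving min AVC = 83 - 24·6 + 2·6^2 = ¥11.
Since P = ¥371 ≥ min AVC = ¥11, price covers variable cost and the firm should produce.
Solving P = MC: -288 - 48q + 6q^2 = 0 ⇒ q = -4 or 12. On the upward-sloping branch, q* = 12.
Check: AVC at q = 12 is ¥83 ≤ P, so revenue covers variable cost.
Profit = P·q − TC = 371·12 − 1065 = ¥3387.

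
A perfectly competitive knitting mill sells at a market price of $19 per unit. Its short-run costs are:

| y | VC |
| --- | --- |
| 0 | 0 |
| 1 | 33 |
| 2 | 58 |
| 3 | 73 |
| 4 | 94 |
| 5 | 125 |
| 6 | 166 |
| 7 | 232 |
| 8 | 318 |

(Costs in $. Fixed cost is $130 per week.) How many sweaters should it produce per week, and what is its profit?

y = 0 (shut down); profit = -$130

Profit at each row (π = 19y − TC): y=0: -130; y=1: -144; y=2: -150; y=3: -146; y=4: -148; y=5: -160; y=6: -182; y=7: -229; y=8: -296.
Profit is highest at y = 0. Equivalently, the lowest AVC in the table is 94/4 ≈ $23.50 at y = 4, and P = $19 falls below it — price never covers variable cost, so the firm shuts down and loses only its fixed cost.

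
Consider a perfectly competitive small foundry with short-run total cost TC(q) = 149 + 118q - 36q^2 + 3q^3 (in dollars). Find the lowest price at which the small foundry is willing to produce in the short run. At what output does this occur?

$10 per unit, at q = 6

The firm shuts down when price falls below the minimum of average variable cost. AVC = VC/q = 118 - 36q + 3q^2.
dAVC/dq = -36 + 6q = 0 gives q = 6. min AVC = 118 - 36·6 + 3·6^2 = 10.
So the shutdown price is $10.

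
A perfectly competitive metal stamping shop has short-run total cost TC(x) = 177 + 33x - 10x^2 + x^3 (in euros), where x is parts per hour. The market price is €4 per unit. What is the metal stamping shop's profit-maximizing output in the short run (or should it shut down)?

Variable cost is VC = 33x - 10x^2 + x^3, so AVC = VC/x = 33 - 10x + x^2 and MC = dTC/dx = 33 - 20x + 3x^2.
AVC is minimized where dAVC/dx = -10 + 2x = 0, at x = 5; min AVC = 33 - 10·5 + 5^2 = €8.
Since P = €4 < min AVC = €8, price fails to cover variable cost at any output.
Shutting down limits the loss to fixed cost, €177.

Shut down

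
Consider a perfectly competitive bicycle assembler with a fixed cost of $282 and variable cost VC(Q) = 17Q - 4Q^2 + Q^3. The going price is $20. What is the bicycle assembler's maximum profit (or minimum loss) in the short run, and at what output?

Profit = -$264 at Q = 3

AVC = 17 - 4Q + Q^2 has its minimum $13 at Q = 2; price $20 clears that bar, so the firm operates.
With MC = 17 - 8Q + 3Q^2, P = MC on the upward-sloping part at Q* = 3.
TR = 20·3 = 60. TC = 282 + 42 = 324. Profit = 60 − 324 = -$264.
By producing, the firm covers all variable cost plus $18 of fixed cost; shutting down would lose the full $282.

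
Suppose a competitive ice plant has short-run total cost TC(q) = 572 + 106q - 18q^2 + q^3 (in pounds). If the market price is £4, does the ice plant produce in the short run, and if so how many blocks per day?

Shut down

From TC, MC = TC'(q) = 106 - 36q + 3q^2 and AVC = VC/q = 106 - 18q + q^2.
AVC is minimized where dAVC/dq = -18 + 2q = 0, at q = 9; min AVC = 106 - 18·9 + 9^2 = £25.
P = £4 lies below min AVC = £25; no output level covers variable cost.
Best response: produce nothing and absorb the £572 fixed cost.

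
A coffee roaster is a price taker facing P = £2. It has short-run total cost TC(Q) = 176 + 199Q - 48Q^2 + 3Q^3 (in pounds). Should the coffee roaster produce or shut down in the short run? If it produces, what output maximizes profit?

Shut down

From TC, MC = TC'(Q) = 199 - 96Q + 9Q^2 and AVC = VC/Q = 199 - 48Q + 3Q^2.
The AVC parabola has its vertex at Q = 48/6 = 8, where AVC = 199 - 48·8 + 3·8^2 = £7.
With P < min AVC (£2 < £7), every unit sold adds to the loss.
Shutting down limits the loss to fixed cost, £176.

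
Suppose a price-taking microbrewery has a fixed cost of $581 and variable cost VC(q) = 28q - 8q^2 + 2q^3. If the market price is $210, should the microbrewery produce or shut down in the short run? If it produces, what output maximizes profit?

Variable cost is VC = 28q - 8q^2 + 2q^3, so AVC = VC/q = 28 - 8q + 2q^2 and MC = dTC/dq = 28 - 16q + 6q^2.
AVC hits its minimum where MC = AVC, at q = 2, giving min AVC = 28 - 8·2 + 2·2^2 = $20.
P = $210 exceeds min AVC = $20, so the firm stays open.
Set P = MC: 210 = 28 - 16q + 6q^2 → -182 - 16q + 6q^2 = 0. The roots are q = -13/3 and q = 7; the profit-maximizing output is on the rising part of MC, so q* = 7.
Check: AVC at q = 7 is $70 ≤ P, so revenue covers variable cost.
Profit = P·q − TC = 210·7 − 1071 = $399.

Produce at q = 7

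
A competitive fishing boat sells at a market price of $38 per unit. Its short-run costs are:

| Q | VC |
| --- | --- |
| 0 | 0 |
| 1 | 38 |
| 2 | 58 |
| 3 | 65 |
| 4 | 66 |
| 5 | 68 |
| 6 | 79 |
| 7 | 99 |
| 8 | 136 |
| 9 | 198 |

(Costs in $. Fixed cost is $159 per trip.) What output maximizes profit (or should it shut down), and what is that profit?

Q = 8; profit = $9

Tabulate TR − TC: Q=0: -159; Q=1: -159; Q=2: -141; Q=3: -110; Q=4: -73; Q=5: -37; Q=6: -10; Q=7: 8; Q=8: 9; Q=9: -15.
Profit is maximized at Q = 8. AVC there is 136/8 = $17 ≤ P, so producing beats shutting down (which would give -$159).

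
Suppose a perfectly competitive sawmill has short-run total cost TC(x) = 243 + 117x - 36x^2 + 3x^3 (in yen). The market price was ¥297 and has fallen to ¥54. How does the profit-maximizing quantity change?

Output falls from 10 to 7

AVC = 117 - 36x + 3x^2, minimized at x = 6 where min AVC = ¥9. MC = 117 - 72x + 9x^2.
With P = ¥297 above the shutdown price, P = MC gives x = 10.
At P = ¥54 ≥ min AVC, set P = MC: x = 7. The firm stays open but cuts output.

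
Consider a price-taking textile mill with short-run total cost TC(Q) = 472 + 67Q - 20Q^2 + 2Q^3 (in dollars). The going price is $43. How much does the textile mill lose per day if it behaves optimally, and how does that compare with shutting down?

AVC = 67 - 20Q + 2Q^2; min AVC = $17 at Q = 5. Since P = $43 ≥ min AVC, the firm produces.
With MC = 67 - 40Q + 6Q^2, P = MC on the upward-sloping part at Q* = 6.
TR = 43·6 = 258. TC = 472 + 114 = 586. Profit = 258 − 586 = -$328.
Shutting down would mean losing the fixed cost of $472, so operating at a loss of $328 is better by $144.

Profit = -$328 at Q = 6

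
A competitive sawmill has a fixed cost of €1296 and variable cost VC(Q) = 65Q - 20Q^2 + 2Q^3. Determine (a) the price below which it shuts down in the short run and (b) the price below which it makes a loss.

AVC = 65 - 20Q + 2Q^2; minimized at Q = 5, giving min AVC = €15. That is the shutdown price.
ATC = 1296/Q + 65 - 20Q + 2Q^2. Setting dATC/dQ = −1296/Q^2 − 20 + 4Q = 0 gives Q = 9 (since 4·9^3 − 20·9^2 = 1296).
min ATC = 1296/9 + 65 − 20·9 + 2·9^2 = €191. That is the break-even price.
For €15 ≤ P < €191 the firm produces at a loss; below €15 it shuts down.

Shutdown price = €15; break-even price = €191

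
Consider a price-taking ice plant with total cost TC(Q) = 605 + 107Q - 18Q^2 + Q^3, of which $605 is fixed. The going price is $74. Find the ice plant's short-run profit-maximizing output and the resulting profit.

Profit = -$121 at Q = 11

AVC = 107 - 18Q + Q^2 has its minimum $26 at Q = 9; price $74 clears that bar, so the firm operates.
MC = 107 - 36Q + 3Q^2. Setting P = MC and taking the root on the rising branch gives Q* = 11.
TR = 74·11 = 814. TC = 605 + 330 = 935. Profit = 814 − 935 = -$121.
Shutting down would mean losing the fixed cost of $605, so operating at a loss of $121 is better by $484.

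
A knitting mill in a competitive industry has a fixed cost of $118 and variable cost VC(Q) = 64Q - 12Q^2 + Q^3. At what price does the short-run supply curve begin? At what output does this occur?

The shutdown price is the minimum of AVC. VC = 64Q - 12Q^2 + Q^3, so AVC = 64 - 12Q + Q^2.
dAVC/dQ = -12 + 2Q = 0 gives Q = 6. min AVC = 64 - 12·6 + 6^2 = 28.
The firm shuts down for any P below $28.

$28 per unit, at Q = 6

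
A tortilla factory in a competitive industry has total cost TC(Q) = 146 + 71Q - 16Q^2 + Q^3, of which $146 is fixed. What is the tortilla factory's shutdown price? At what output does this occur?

$7 per unit, at Q = 8

The firm shuts down when price falls below the minimum of average variable cost. AVC = VC/Q = 71 - 16Q + Q^2.
At the minimum of AVC, MC = AVC. MC = 71 - 32Q + 3Q^2; setting MC = AVC gives 2Q^2 - 16Q = 0, so Q = 8. min AVC = 7.
So the shutdown price is $7.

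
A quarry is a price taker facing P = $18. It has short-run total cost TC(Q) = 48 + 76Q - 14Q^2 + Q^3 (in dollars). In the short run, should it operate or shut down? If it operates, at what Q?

Shut down

From TC, MC = TC'(Q) = 76 - 28Q + 3Q^2 and AVC = VC/Q = 76 - 14Q + Q^2.
AVC is minimized where dAVC/dQ = -14 + 2Q = 0, at Q = 7; min AVC = 76 - 14·7 + 7^2 = $27.
Since P = $18 < min AVC = $27, price fails to cover variable cost at any output.
Shutting down limits the loss to fixed cost, $48.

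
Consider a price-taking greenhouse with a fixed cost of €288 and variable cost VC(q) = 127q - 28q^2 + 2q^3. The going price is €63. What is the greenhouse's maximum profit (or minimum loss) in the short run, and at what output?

Profit = -€32 at q = 8

AVC = 127 - 28q + 2q^2 has its minimum €29 at q = 7; price €63 clears that bar, so the firm operates.
MC = 127 - 56q + 6q^2. Setting P = MC and taking the root on the rising branch gives q* = 8.
TR = 63·8 = 504. TC = 288 + 248 = 536. Profit = 504 − 536 = -€32.
Shutting down would mean losing the fixed cost of €288, so operating at a loss of €32 is better by €256.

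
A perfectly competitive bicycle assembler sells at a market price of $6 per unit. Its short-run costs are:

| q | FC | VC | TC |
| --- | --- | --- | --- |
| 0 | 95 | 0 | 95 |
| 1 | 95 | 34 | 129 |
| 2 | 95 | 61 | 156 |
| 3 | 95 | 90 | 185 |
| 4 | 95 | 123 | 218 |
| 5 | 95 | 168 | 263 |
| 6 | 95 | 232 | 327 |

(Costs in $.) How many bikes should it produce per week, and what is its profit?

q = 0 (shut down); profit = -$95

Tabulate TR − TC: q=0: -95; q=1: -123; q=2: -144; q=3: -167; q=4: -194; q=5: -233; q=6: -291.
Profit is highest at q = 0. Equivalently, the lowest AVC in the table is 90/3 ≈ $30 at q = 3, and P = $6 falls below it — price never covers variable cost, so the firm shuts down and loses only its fixed cost.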